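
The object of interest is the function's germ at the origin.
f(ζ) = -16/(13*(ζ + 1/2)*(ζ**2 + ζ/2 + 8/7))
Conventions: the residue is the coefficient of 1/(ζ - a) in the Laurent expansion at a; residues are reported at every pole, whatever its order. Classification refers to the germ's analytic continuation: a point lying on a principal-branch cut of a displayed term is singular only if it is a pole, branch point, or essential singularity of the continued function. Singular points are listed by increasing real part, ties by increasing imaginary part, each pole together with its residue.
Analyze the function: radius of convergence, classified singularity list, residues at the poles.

Denominator factor (ζ + 1/2): pole of order 1 at -1/2, modulus 1/2.
Denominator factor (ζ**2 + ζ/2 + 8/7): discriminant -121/28, complex-conjugate roots (-1/4) + ((11/28)*sqrt(7))*i and (-1/4) - ((11/28)*sqrt(7))*i; poles of order 1, moduli (2/7)*sqrt(14) and (2/7)*sqrt(14).
The radius of convergence is the smallest modulus among the singular points: 1/2.
At the order-1 pole -1/2 set g(ζ) = (ζ - (-1/2))*f(ζ) = -16/(13*(ζ**2 + ζ/2 + 8/7)).
Simple pole: residue = g(a) at a = -1/2, which is -14/13.
The factor ζ**2 + ζ/2 + 8/7 splits as (ζ - a)(ζ - a') with a = (-1/4) - ((11/28)*sqrt(7))*i, a' = (-1/4) + ((11/28)*sqrt(7))*i. At the order-1 pole a set g(ζ) = (ζ - a)*f(ζ) = [-16/(13*(ζ + 1/2))] / (ζ - a').
Simple pole: residue = g(a) at a = (-1/4) - ((11/28)*sqrt(7))*i, which is (7/13) - ((7/143)*sqrt(7))*i.
The factor ζ**2 + ζ/2 + 8/7 splits as (ζ - a)(ζ - a') with a = (-1/4) + ((11/28)*sqrt(7))*i, a' = (-1/4) - ((11/28)*sqrt(7))*i. At the order-1 pole a set g(ζ) = (ζ - a)*f(ζ) = [-16/(13*(ζ + 1/2))] / (ζ - a').
Simple pole: residue = g(a) at a = (-1/4) + ((11/28)*sqrt(7))*i, which is (7/13) + ((7/143)*sqrt(7))*i.
List the singular points by increasing real part (a conjugate pair: the negative imaginary part first).

Radius of convergence at 0: 1/2.
At -1/2: a pole of order 1; residue -14/13.
At (-1/4) - ((11/28)*sqrt(7))*i: a pole of order 1; residue (7/13) - ((7/143)*sqrt(7))*i.
At (-1/4) + ((11/28)*sqrt(7))*i: a pole of order 1; residue (7/13) + ((7/143)*sqrt(7))*i.


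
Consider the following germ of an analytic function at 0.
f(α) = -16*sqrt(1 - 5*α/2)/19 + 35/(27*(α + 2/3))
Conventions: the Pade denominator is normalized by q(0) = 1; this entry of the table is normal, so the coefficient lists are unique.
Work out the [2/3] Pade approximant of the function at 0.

Taylor coefficients needed (expand at 0): a_0 = 377/342, a_1 = -425/228, a_2 = 765/152, a_3 = -1745/304, a_4 = 27065/2432, a_5 = -121765/9728.
Write the denominator as Q(α) = 1 + q1*α + q2*α^2 + q3*α^3. Requiring Q*f - P = O(α^6) with deg P <= 2 kills the coefficients of α^3..α^5 in Q*f:
  α^3: a_3 + q1*a_2 + q2*a_1 + q3*a_0 = 0, i.e. -1745/304 + (765/152)*q1 + (-425/228)*q2 + (377/342)*q3 = 0.
  α^4: a_4 + q1*a_3 + q2*a_2 + q3*a_1 = 0, i.e. 27065/2432 + (-1745/304)*q1 + (765/152)*q2 + (-425/228)*q3 = 0.
  α^5: a_5 + q1*a_4 + q2*a_3 + q3*a_2 = 0, i.e. -121765/9728 + (27065/2432)*q1 + (-1745/304)*q2 + (765/152)*q3 = 0.
Solving this linear system: q1 = 6078883/8351387, q2 = -977216535/534488768, q3 = -1291018725/1068977536.
The numerator is Q*f truncated at degree 2: P0 = a_0 = 377/342; P1 = a_1 + q1*a_0 = -6064540643/5712348708; P2 = a_2 + q1*a_1 + q2*a_0 = 101186577275/60931719552.

The Pade approximant has numerator coefficients [377/342, -6064540643/5712348708, 101186577275/60931719552]; denominator coefficients [1, 6078883/8351387, -977216535/534488768, -1291018725/1068977536].


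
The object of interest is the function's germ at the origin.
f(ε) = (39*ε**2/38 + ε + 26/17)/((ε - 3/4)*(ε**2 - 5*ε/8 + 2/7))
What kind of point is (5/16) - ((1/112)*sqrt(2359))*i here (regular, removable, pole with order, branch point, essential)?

The denominator factor ε**2 - 5*ε/8 + 2/7 vanishes at (5/16) - ((1/112)*sqrt(2359))*i and appears to the power 1; the numerator there equals (1012425/578816) - ((499/34048)*sqrt(2359))*i, nonzero, and no other factor vanishes.
Hence a pole whose order is the multiplicity, 1.

The point is a pole of order 1.


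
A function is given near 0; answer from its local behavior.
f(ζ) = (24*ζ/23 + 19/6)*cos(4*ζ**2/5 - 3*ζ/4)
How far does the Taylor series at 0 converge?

The radius of convergence is infinite.

The factor cos(4*ζ**2/5 - 3*ζ/4) is entire and contributes no finite singular point.
The polynomial part has no poles.
No finite singular points: the Taylor series at 0 converges everywhere.


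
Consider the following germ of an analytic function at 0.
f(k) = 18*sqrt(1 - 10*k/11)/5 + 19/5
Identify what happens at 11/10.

The term (18/5)*sqrt(1 - k/(11/10)) has argument 1 - 11/10/(11/10) = 0 at 11/10: a square-root (algebraic, two-sheeted) branch point; the remaining terms are analytic or single-valued there.

The point is an algebraic (square-root) branch point.


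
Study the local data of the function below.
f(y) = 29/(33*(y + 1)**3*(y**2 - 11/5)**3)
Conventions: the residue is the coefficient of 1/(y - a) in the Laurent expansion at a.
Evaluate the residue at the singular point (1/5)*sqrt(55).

The residue is 416875/85536 - (149440625/227696832)*sqrt(55).

The factor y**2 - 11/5 splits as (y - a)(y - a') with a = (1/5)*sqrt(55), a' = -(1/5)*sqrt(55). At the order-3 pole a set g(y) = (y - a)^3*f(y) = [29/(33*(y + 1)**3)] / (y - a')^3.
Order-3 pole: residue = g''(a)/2; g''((1/5)*sqrt(55)) = 416875/42768 - (149440625/113848416)*sqrt(55), so the residue is 416875/85536 - (149440625/227696832)*sqrt(55).


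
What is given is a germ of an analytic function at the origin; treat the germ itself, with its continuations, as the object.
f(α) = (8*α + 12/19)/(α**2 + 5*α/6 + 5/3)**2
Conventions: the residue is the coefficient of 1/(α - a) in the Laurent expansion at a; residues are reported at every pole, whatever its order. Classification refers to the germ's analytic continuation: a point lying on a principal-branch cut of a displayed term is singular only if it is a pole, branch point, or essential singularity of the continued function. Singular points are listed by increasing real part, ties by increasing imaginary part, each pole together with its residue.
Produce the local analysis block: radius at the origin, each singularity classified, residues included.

Radius of convergence at 0: (1/3)*sqrt(15).
At (-5/12) - ((1/12)*sqrt(215))*i: a pole of order 2; residue -((22176/878275)*sqrt(215))*i.
At (-5/12) + ((1/12)*sqrt(215))*i: a pole of order 2; residue ((22176/878275)*sqrt(215))*i.

Denominator factor (α**2 + 5*α/6 + 5/3)^2: discriminant -215/36, complex-conjugate roots (-5/12) + ((1/12)*sqrt(215))*i and (-5/12) - ((1/12)*sqrt(215))*i; poles of order 2, moduli (1/3)*sqrt(15) and (1/3)*sqrt(15).
The radius of convergence is the smallest modulus among the singular points: (1/3)*sqrt(15).
The factor α**2 + 5*α/6 + 5/3 splits as (α - a)(α - a') with a = (-5/12) - ((1/12)*sqrt(215))*i, a' = (-5/12) + ((1/12)*sqrt(215))*i. At the order-2 pole a set g(α) = (α - a)^2*f(α) = [8*α + 12/19] / (α - a')^2.
Order-2 pole: residue = g'(a); g'((-5/12) - ((1/12)*sqrt(215))*i) = -((22176/878275)*sqrt(215))*i, so the residue is -((22176/878275)*sqrt(215))*i.
The factor α**2 + 5*α/6 + 5/3 splits as (α - a)(α - a') with a = (-5/12) + ((1/12)*sqrt(215))*i, a' = (-5/12) - ((1/12)*sqrt(215))*i. At the order-2 pole a set g(α) = (α - a)^2*f(α) = [8*α + 12/19] / (α - a')^2.
Order-2 pole: residue = g'(a); g'((-5/12) + ((1/12)*sqrt(215))*i) = ((22176/878275)*sqrt(215))*i, so the residue is ((22176/878275)*sqrt(215))*i.
List the singular points by increasing real part (a conjugate pair: the negative imaginary part first).


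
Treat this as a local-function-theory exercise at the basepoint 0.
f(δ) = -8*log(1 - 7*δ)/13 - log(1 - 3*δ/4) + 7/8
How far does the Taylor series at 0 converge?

Branch term (-1)*log(1 - δ/(4/3)): its argument vanishes at δ = 4/3, a logarithmic branch point, modulus 4/3.
Branch term (-8/13)*log(1 - δ/(1/7)): its argument vanishes at δ = 1/7, a logarithmic branch point, modulus 1/7.
The radius of convergence is the smallest modulus among the singular points: 1/7.

The radius of convergence is 1/7.


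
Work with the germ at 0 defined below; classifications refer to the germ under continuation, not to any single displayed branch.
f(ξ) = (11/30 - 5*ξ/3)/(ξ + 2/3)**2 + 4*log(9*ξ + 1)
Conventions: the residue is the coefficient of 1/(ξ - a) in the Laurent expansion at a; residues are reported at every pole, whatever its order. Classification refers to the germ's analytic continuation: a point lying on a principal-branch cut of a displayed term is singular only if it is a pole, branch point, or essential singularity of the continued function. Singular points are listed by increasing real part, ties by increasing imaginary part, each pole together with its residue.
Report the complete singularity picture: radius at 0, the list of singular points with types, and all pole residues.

Denominator factor (ξ + 2/3)^2: pole of order 2 at -2/3, modulus 2/3.
Branch term (4)*log(1 - ξ/(-1/9)): its argument vanishes at ξ = -1/9, a logarithmic branch point, modulus 1/9.
The radius of convergence is the smallest modulus among the singular points: 1/9.
The branch term is analytic at -2/3 and contributes nothing to the residue; only the rational part matters.
At the order-2 pole -2/3 set g(ξ) = (ξ - (-2/3))^2*(rational part) = 11/30 - 5*ξ/3.
Order-2 pole: residue = g'(a); g'(-2/3) = -5/3, so the residue is -5/3.
List the singular points by increasing real part (a conjugate pair: the negative imaginary part first).

Radius of convergence at 0: 1/9.
At -2/3: a pole of order 2; residue -5/3.
At -1/9: a logarithmic branch point.


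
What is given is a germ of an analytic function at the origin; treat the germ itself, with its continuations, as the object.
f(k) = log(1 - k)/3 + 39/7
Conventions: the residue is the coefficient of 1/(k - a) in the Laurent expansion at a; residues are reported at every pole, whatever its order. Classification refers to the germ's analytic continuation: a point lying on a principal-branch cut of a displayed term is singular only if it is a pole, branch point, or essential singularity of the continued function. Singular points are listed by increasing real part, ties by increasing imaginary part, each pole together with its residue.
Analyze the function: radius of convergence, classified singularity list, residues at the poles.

Branch term (1/3)*log(1 - k/(1)): its argument vanishes at k = 1, a logarithmic branch point, modulus 1.
The radius of convergence is the smallest modulus among the singular points: 1.

Radius of convergence at 0: 1.
At 1: a logarithmic branch point.


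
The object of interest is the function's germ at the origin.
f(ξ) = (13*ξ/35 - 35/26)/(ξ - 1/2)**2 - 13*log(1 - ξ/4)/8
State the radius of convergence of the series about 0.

The radius of convergence is 1/2.

Denominator factor (ξ - 1/2)^2: pole of order 2 at 1/2, modulus 1/2.
Branch term (-13/8)*log(1 - ξ/(4)): its argument vanishes at ξ = 4, a logarithmic branch point, modulus 4.
The radius of convergence is the smallest modulus among the singular points: 1/2.


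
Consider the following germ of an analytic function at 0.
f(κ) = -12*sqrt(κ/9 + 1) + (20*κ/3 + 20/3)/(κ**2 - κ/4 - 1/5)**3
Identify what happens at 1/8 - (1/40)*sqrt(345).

The point is a pole of order 3.

The denominator factor κ**2 - κ/4 - 1/5 vanishes at 1/8 - (1/40)*sqrt(345) and appears to the power 3; the numerator there equals 15/2 - (1/6)*sqrt(345), nonzero, and no other factor vanishes.
The branch terms are analytic at this point.
Hence a pole whose order is the multiplicity, 3.


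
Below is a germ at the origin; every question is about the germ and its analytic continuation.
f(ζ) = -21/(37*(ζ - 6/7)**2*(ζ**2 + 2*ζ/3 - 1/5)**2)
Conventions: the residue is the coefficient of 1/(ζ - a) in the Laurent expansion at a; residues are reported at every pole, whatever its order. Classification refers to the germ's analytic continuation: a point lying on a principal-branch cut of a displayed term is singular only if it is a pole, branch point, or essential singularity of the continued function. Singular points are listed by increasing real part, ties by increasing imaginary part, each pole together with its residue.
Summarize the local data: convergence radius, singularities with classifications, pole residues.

Radius of convergence at 0: -1/3 + (1/15)*sqrt(70).
At -1/3 - (1/15)*sqrt(70): a pole of order 2; residue -735306250/736392907 + (789016025/11782286512)*sqrt(70).
At -1/3 + (1/15)*sqrt(70): a pole of order 2; residue -735306250/736392907 - (789016025/11782286512)*sqrt(70).
At 6/7: a pole of order 2; residue 1470612500/736392907.

Denominator factor (ζ**2 + 2*ζ/3 - 1/5)^2: discriminant 56/45, real irrational roots -1/3 + (1/15)*sqrt(70) and -1/3 - (1/15)*sqrt(70); poles of order 2, moduli -1/3 + (1/15)*sqrt(70) and 1/3 + (1/15)*sqrt(70).
Denominator factor (ζ - 6/7)^2: pole of order 2 at 6/7, modulus 6/7.
The radius of convergence is the smallest modulus among the singular points: -1/3 + (1/15)*sqrt(70).
The factor ζ**2 + 2*ζ/3 - 1/5 splits as (ζ - a)(ζ - a') with a = -1/3 - (1/15)*sqrt(70), a' = -1/3 + (1/15)*sqrt(70). At the order-2 pole a set g(ζ) = (ζ - a)^2*f(ζ) = [-21/(37*(ζ - 6/7)**2)] / (ζ - a')^2.
Order-2 pole: residue = g'(a); g'(-1/3 - (1/15)*sqrt(70)) = -735306250/736392907 + (789016025/11782286512)*sqrt(70), so the residue is -735306250/736392907 + (789016025/11782286512)*sqrt(70).
The factor ζ**2 + 2*ζ/3 - 1/5 splits as (ζ - a)(ζ - a') with a = -1/3 + (1/15)*sqrt(70), a' = -1/3 - (1/15)*sqrt(70). At the order-2 pole a set g(ζ) = (ζ - a)^2*f(ζ) = [-21/(37*(ζ - 6/7)**2)] / (ζ - a')^2.
Order-2 pole: residue = g'(a); g'(-1/3 + (1/15)*sqrt(70)) = -735306250/736392907 - (789016025/11782286512)*sqrt(70), so the residue is -735306250/736392907 - (789016025/11782286512)*sqrt(70).
At the order-2 pole 6/7 set g(ζ) = (ζ - (6/7))^2*f(ζ) = -21/(37*(ζ**2 + 2*ζ/3 - 1/5)**2).
Order-2 pole: residue = g'(a); g'(6/7) = 1470612500/736392907, so the residue is 1470612500/736392907.
List the singular points by increasing real part (a conjugate pair: the negative imaginary part first).


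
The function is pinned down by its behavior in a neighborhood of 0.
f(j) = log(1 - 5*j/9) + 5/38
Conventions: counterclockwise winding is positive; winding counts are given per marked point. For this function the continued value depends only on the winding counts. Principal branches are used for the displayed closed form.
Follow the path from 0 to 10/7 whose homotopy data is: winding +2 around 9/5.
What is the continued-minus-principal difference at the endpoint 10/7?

The rational part is single-valued and drops out of the difference; each branch term changes only by its own monodromy.
(1)*log(1 - j/(9/5)): each positive loop around 9/5 adds 2*pi*i to the log, so winding +2 contributes (1)*(2)*2*pi*i = (4)*pi*i.
Summing the contributions at j = 10/7 gives (4)*pi*i.

Continued minus principal equals (4)*pi*i.


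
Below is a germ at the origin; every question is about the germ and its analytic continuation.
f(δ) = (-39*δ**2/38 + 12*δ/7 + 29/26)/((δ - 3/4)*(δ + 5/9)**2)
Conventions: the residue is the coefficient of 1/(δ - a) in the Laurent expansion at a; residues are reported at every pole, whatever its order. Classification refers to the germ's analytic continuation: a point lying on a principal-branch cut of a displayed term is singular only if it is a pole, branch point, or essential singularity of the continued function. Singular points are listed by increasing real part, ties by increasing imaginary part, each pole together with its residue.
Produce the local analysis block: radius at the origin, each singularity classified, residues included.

Radius of convergence at 0: 5/9.
At -5/9: a pole of order 2; residue -8006604/3819361.
At 3/4: a pole of order 1; residue 8173467/7638722.

Denominator factor (δ - 3/4): pole of order 1 at 3/4, modulus 3/4.
Denominator factor (δ + 5/9)^2: pole of order 2 at -5/9, modulus 5/9.
The radius of convergence is the smallest modulus among the singular points: 5/9.
At the order-2 pole -5/9 set g(δ) = (δ - (-5/9))^2*f(δ) = (-39*δ**2/38 + 12*δ/7 + 29/26)/(δ - 3/4).
Order-2 pole: residue = g'(a); g'(-5/9) = -8006604/3819361, so the residue is -8006604/3819361.
At the order-1 pole 3/4 set g(δ) = (δ - (3/4))*f(δ) = (-39*δ**2/38 + 12*δ/7 + 29/26)/(δ + 5/9)**2.
Simple pole: residue = g(a) at a = 3/4, which is 8173467/7638722.
List the singular points by increasing real part (a conjugate pair: the negative imaginary part first).


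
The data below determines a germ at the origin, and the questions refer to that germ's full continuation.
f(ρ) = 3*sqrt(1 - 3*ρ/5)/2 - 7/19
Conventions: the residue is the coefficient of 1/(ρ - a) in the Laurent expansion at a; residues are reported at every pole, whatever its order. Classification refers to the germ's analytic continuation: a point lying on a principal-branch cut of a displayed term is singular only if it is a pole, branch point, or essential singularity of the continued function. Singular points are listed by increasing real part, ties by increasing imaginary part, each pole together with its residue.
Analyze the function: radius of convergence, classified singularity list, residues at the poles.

Radius of convergence at 0: 5/3.
At 5/3: an algebraic (square-root) branch point.

Branch term (3/2)*sqrt(1 - ρ/(5/3)): its argument vanishes at ρ = 5/3, a square-root branch point, modulus 5/3.
The radius of convergence is the smallest modulus among the singular points: 5/3.


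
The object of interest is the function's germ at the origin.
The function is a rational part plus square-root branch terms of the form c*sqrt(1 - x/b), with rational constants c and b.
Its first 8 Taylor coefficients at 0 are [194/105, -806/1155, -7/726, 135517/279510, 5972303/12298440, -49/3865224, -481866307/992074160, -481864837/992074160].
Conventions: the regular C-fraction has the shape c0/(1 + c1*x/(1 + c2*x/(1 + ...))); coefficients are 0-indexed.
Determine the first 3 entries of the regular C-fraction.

Taylor coefficients (read off): a_0 = 194/105, a_1 = -806/1155, a_2 = -7/726.
c0 = a_0 = 194/105. Peel one level at a time: if S = 1 + c*x/S' with S'(0) = 1, then c is the x-coefficient of S and S' = c*x/(S - 1).
S_1 = c0/f = 1 + (403/1067)*x + (673401/4553956)*x^2 + ...; c1 = 403/1067.
S_2 = c1*x/(S_1 - 1) = 1 + (-673401/1720004)*x + ...; c2 = -673401/1720004.

The regular C-fraction coefficients are [194/105, 403/1067, -673401/1720004].


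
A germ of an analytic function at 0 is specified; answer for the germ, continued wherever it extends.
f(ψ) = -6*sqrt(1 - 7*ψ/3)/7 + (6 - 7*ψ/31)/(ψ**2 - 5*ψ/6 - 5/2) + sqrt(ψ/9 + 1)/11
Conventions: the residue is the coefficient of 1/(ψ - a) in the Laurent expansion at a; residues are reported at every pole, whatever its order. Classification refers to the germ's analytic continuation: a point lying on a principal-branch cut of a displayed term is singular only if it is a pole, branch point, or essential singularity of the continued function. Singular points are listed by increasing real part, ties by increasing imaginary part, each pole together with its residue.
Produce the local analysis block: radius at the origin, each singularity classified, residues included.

Radius of convergence at 0: 3/7.
At -9: an algebraic (square-root) branch point.
At 5/12 - (1/12)*sqrt(385): a pole of order 1; residue -7/62 - (2197/23870)*sqrt(385).
At 3/7: an algebraic (square-root) branch point.
At 5/12 + (1/12)*sqrt(385): a pole of order 1; residue -7/62 + (2197/23870)*sqrt(385).

Denominator factor (ψ**2 - 5*ψ/6 - 5/2): discriminant 385/36, real irrational roots 5/12 + (1/12)*sqrt(385) and 5/12 - (1/12)*sqrt(385); poles of order 1, moduli 5/12 + (1/12)*sqrt(385) and -5/12 + (1/12)*sqrt(385).
Branch term (1/11)*sqrt(1 - ψ/(-9)): its argument vanishes at ψ = -9, a square-root branch point, modulus 9.
Branch term (-6/7)*sqrt(1 - ψ/(3/7)): its argument vanishes at ψ = 3/7, a square-root branch point, modulus 3/7.
The radius of convergence is the smallest modulus among the singular points: 3/7.
The branch terms are analytic at 5/12 - (1/12)*sqrt(385) and contribute nothing to the residue; only the rational part matters.
The factor ψ**2 - 5*ψ/6 - 5/2 splits as (ψ - a)(ψ - a') with a = 5/12 - (1/12)*sqrt(385), a' = 5/12 + (1/12)*sqrt(385). At the order-1 pole a set g(ψ) = (ψ - a)*(rational part) = [6 - 7*ψ/31] / (ψ - a').
Simple pole: residue = g(a) at a = 5/12 - (1/12)*sqrt(385), which is -7/62 - (2197/23870)*sqrt(385).
The branch terms are analytic at 5/12 + (1/12)*sqrt(385) and contribute nothing to the residue; only the rational part matters.
The factor ψ**2 - 5*ψ/6 - 5/2 splits as (ψ - a)(ψ - a') with a = 5/12 + (1/12)*sqrt(385), a' = 5/12 - (1/12)*sqrt(385). At the order-1 pole a set g(ψ) = (ψ - a)*(rational part) = [6 - 7*ψ/31] / (ψ - a').
Simple pole: residue = g(a) at a = 5/12 + (1/12)*sqrt(385), which is -7/62 + (2197/23870)*sqrt(385).
List the singular points by increasing real part (a conjugate pair: the negative imaginary part first).


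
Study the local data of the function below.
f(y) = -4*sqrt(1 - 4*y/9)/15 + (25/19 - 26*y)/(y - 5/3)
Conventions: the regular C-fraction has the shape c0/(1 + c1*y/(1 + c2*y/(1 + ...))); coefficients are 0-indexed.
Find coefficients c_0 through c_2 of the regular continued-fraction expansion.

The regular C-fraction coefficients are [-301/285, 38951/2709, -239437886/15987615].

Taylor coefficients (expand at 0): a_0 = -301/285, a_1 = 38951/2565, a_2 = 1048333/115425.
c0 = a_0 = -301/285. Peel one level at a time: if S = 1 + c*y/S' with S'(0) = 1, then c is the y-coefficient of S and S' = c*y/(S - 1).
S_1 = c0/f = 1 + (38951/2709)*y + (2633816746/12231135)*y^2 + ...; c1 = 38951/2709.
S_2 = c1*y/(S_1 - 1) = 1 + (-239437886/15987615)*y + ...; c2 = -239437886/15987615.


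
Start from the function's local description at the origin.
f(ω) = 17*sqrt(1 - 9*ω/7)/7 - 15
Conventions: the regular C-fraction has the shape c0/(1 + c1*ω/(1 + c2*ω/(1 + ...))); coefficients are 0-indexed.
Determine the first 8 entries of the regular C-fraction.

The regular C-fraction coefficients are [-88/7, -153/1232, -243/1232, -11/21, -5/42, -243/280, 9/40, 45/98].

Taylor coefficients (expand at 0): a_0 = -88/7, a_1 = -153/98, a_2 = -1377/2744, a_3 = -12393/38416, a_4 = -557685/2151296, a_5 = -1003833/4302592, a_6 = -27103491/120472576, a_7 = -2683245609/11806312448.
c0 = a_0 = -88/7. Peel one level at a time: if S = 1 + c*ω/S' with S'(0) = 1, then c is the ω-coefficient of S and S' = c*ω/(S - 1).
S_1 = c0/f = 1 + (-153/1232)*ω + (-37179/1517824)*ω^2 + ...; c1 = -153/1232.
S_2 = c1*ω/(S_1 - 1) = 1 + (-243/1232)*ω + (-81/784)*ω^2 + ...; c2 = -243/1232.
S_3 = c2*ω/(S_2 - 1) = 1 + (-11/21)*ω + (-55/882)*ω^2 + ...; c3 = -11/21.
S_4 = c3*ω/(S_3 - 1) = 1 + (-5/42)*ω + (-81/784)*ω^2 + ...; c4 = -5/42.
S_5 = c4*ω/(S_4 - 1) = 1 + (-243/280)*ω + (2187/11200)*ω^2 + ...; c5 = -243/280.
S_6 = c5*ω/(S_5 - 1) = 1 + (9/40)*ω + (-81/784)*ω^2 + ...; c6 = 9/40.
S_7 = c6*ω/(S_6 - 1) = 1 + (45/98)*ω + ...; c7 = 45/98.


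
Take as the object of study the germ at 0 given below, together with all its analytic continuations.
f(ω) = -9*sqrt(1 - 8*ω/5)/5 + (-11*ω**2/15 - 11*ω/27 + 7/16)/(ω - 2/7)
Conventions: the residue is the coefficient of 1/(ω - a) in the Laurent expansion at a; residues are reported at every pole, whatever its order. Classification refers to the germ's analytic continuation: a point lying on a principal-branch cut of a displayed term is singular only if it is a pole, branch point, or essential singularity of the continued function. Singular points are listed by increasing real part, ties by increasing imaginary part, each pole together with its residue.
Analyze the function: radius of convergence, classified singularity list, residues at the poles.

Denominator factor (ω - 2/7): pole of order 1 at 2/7, modulus 2/7.
Branch term (-9/5)*sqrt(1 - ω/(5/8)): its argument vanishes at ω = 5/8, a square-root branch point, modulus 5/8.
The radius of convergence is the smallest modulus among the singular points: 2/7.
The branch term is analytic at 2/7 and contributes nothing to the residue; only the rational part matters.
At the order-1 pole 2/7 set g(ω) = (ω - (2/7))*(rational part) = -11*ω**2/15 - 11*ω/27 + 7/16.
Simple pole: residue = g(a) at a = 2/7, which is 27649/105840.
List the singular points by increasing real part (a conjugate pair: the negative imaginary part first).

Radius of convergence at 0: 2/7.
At 2/7: a pole of order 1; residue 27649/105840.
At 5/8: an algebraic (square-root) branch point.


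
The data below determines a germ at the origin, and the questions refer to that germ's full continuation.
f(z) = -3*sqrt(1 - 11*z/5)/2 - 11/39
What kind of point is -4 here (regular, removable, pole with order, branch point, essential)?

The point is a regular point.

There is no denominator, hence no pole anywhere.
Branch term sqrt(1 - z/(5/11)): argument at -4 is 49/5, nonzero, so -4 is not its branch point (a point on a principal cut is still regular for the continued germ).
So the germ continues analytically to -4.


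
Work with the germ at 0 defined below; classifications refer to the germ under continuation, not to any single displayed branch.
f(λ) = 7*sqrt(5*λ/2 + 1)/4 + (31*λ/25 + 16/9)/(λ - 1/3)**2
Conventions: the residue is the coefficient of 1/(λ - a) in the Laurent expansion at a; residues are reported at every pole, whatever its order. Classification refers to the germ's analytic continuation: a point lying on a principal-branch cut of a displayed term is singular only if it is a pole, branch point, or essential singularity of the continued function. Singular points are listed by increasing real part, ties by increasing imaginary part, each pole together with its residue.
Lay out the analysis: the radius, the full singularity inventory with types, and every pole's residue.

Radius of convergence at 0: 1/3.
At -2/5: an algebraic (square-root) branch point.
At 1/3: a pole of order 2; residue 31/25.

Denominator factor (λ - 1/3)^2: pole of order 2 at 1/3, modulus 1/3.
Branch term (7/4)*sqrt(1 - λ/(-2/5)): its argument vanishes at λ = -2/5, a square-root branch point, modulus 2/5.
The radius of convergence is the smallest modulus among the singular points: 1/3.
The branch term is analytic at 1/3 and contributes nothing to the residue; only the rational part matters.
At the order-2 pole 1/3 set g(λ) = (λ - (1/3))^2*(rational part) = 31*λ/25 + 16/9.
Order-2 pole: residue = g'(a); g'(1/3) = 31/25, so the residue is 31/25.
List the singular points by increasing real part (a conjugate pair: the negative imaginary part first).


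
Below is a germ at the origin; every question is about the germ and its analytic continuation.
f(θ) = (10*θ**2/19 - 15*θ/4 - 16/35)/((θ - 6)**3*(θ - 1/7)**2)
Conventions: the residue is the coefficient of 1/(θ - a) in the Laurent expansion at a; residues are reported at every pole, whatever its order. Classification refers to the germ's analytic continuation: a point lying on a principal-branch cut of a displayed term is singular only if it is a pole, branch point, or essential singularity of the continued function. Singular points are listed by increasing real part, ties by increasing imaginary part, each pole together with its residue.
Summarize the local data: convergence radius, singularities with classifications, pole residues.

Denominator factor (θ - 1/7)^2: pole of order 2 at 1/7, modulus 1/7.
Denominator factor (θ - 6)^3: pole of order 3 at 6, modulus 6.
The radius of convergence is the smallest modulus among the singular points: 1/7.
At the order-2 pole 1/7 set g(θ) = (θ - (1/7))^2*f(θ) = (10*θ**2/19 - 15*θ/4 - 16/35)/(θ - 6)**3.
Order-2 pole: residue = g'(a); g'(1/7) = 5481091/268447295, so the residue is 5481091/268447295.
At the order-3 pole 6 set g(θ) = (θ - (6))^3*f(θ) = (10*θ**2/19 - 15*θ/4 - 16/35)/(θ - 1/7)**2.
Order-3 pole: residue = g''(a)/2; g''(6) = -10962182/268447295, so the residue is -5481091/268447295.
List the singular points by increasing real part (a conjugate pair: the negative imaginary part first).

Radius of convergence at 0: 1/7.
At 1/7: a pole of order 2; residue 5481091/268447295.
At 6: a pole of order 3; residue -5481091/268447295.


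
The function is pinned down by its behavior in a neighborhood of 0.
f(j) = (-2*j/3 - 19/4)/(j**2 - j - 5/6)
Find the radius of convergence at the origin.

The radius of convergence is -1/2 + (1/6)*sqrt(39).

Denominator factor (j**2 - j - 5/6): discriminant 13/3, real irrational roots 1/2 + (1/6)*sqrt(39) and 1/2 - (1/6)*sqrt(39); poles of order 1, moduli 1/2 + (1/6)*sqrt(39) and -1/2 + (1/6)*sqrt(39).
The radius of convergence is the smallest modulus among the singular points: -1/2 + (1/6)*sqrt(39).


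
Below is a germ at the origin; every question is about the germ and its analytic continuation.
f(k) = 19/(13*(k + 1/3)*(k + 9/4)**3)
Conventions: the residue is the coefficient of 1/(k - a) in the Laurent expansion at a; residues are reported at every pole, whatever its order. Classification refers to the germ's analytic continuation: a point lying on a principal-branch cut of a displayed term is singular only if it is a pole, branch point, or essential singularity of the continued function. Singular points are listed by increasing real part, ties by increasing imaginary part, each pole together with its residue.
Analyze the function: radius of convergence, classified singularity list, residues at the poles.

Radius of convergence at 0: 1/3.
At -9/4: a pole of order 3; residue -32832/158171.
At -1/3: a pole of order 1; residue 32832/158171.

Denominator factor (k + 1/3): pole of order 1 at -1/3, modulus 1/3.
Denominator factor (k + 9/4)^3: pole of order 3 at -9/4, modulus 9/4.
The radius of convergence is the smallest modulus among the singular points: 1/3.
At the order-3 pole -9/4 set g(k) = (k - (-9/4))^3*f(k) = 19/(13*(k + 1/3)).
Order-3 pole: residue = g''(a)/2; g''(-9/4) = -65664/158171, so the residue is -32832/158171.
At the order-1 pole -1/3 set g(k) = (k - (-1/3))*f(k) = 19/(13*(k + 9/4)**3).
Simple pole: residue = g(a) at a = -1/3, which is 32832/158171.
List the singular points by increasing real part (a conjugate pair: the negative imaginary part first).


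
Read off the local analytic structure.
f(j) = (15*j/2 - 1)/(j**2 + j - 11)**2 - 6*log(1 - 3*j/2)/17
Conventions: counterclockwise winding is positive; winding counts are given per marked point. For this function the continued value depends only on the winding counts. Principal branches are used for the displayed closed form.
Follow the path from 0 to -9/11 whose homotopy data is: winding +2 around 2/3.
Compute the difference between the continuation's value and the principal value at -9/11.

The rational part is single-valued and drops out of the difference; each branch term changes only by its own monodromy.
(-6/17)*log(1 - j/(2/3)): each positive loop around 2/3 adds 2*pi*i to the log, so winding +2 contributes (-6/17)*(2)*2*pi*i = -(24/17)*pi*i.
Summing the contributions at j = -9/11 gives -(24/17)*pi*i.

Continued minus principal equals -(24/17)*pi*i.


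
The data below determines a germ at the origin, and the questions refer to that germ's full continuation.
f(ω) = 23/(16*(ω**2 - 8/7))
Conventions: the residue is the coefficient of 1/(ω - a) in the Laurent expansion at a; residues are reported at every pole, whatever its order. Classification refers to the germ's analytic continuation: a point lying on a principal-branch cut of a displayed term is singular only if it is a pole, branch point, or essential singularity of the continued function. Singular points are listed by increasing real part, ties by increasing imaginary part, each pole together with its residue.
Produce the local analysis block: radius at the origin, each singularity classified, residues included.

Denominator factor (ω**2 - 8/7): discriminant 32/7, real irrational roots (2/7)*sqrt(14) and -(2/7)*sqrt(14); poles of order 1, moduli (2/7)*sqrt(14) and (2/7)*sqrt(14).
The radius of convergence is the smallest modulus among the singular points: (2/7)*sqrt(14).
The factor ω**2 - 8/7 splits as (ω - a)(ω - a') with a = -(2/7)*sqrt(14), a' = (2/7)*sqrt(14). At the order-1 pole a set g(ω) = (ω - a)*f(ω) = [23/16] / (ω - a').
Simple pole: residue = g(a) at a = -(2/7)*sqrt(14), which is -(23/128)*sqrt(14).
The factor ω**2 - 8/7 splits as (ω - a)(ω - a') with a = (2/7)*sqrt(14), a' = -(2/7)*sqrt(14). At the order-1 pole a set g(ω) = (ω - a)*f(ω) = [23/16] / (ω - a').
Simple pole: residue = g(a) at a = (2/7)*sqrt(14), which is (23/128)*sqrt(14).
List the singular points by increasing real part (a conjugate pair: the negative imaginary part first).

Radius of convergence at 0: (2/7)*sqrt(14).
At -(2/7)*sqrt(14): a pole of order 1; residue -(23/128)*sqrt(14).
At (2/7)*sqrt(14): a pole of order 1; residue (23/128)*sqrt(14).


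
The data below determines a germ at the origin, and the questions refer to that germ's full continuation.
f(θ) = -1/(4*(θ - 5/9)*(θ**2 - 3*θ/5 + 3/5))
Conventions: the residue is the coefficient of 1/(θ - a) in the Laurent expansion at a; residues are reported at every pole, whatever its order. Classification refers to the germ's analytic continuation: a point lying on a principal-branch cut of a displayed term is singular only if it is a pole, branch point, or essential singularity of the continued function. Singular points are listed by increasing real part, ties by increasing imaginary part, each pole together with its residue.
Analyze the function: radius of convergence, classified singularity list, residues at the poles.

Denominator factor (θ**2 - 3*θ/5 + 3/5): discriminant -51/25, complex-conjugate roots (3/10) + ((1/10)*sqrt(51))*i and (3/10) - ((1/10)*sqrt(51))*i; poles of order 1, moduli (1/5)*sqrt(15) and (1/5)*sqrt(15).
Denominator factor (θ - 5/9): pole of order 1 at 5/9, modulus 5/9.
The radius of convergence is the smallest modulus among the singular points: 5/9.
The factor θ**2 - 3*θ/5 + 3/5 splits as (θ - a)(θ - a') with a = (3/10) - ((1/10)*sqrt(51))*i, a' = (3/10) + ((1/10)*sqrt(51))*i. At the order-1 pole a set g(θ) = (θ - a)*f(θ) = [-1/(4*(θ - 5/9))] / (θ - a').
Simple pole: residue = g(a) at a = (3/10) - ((1/10)*sqrt(51))*i, which is (405/1864) + ((345/31688)*sqrt(51))*i.
The factor θ**2 - 3*θ/5 + 3/5 splits as (θ - a)(θ - a') with a = (3/10) + ((1/10)*sqrt(51))*i, a' = (3/10) - ((1/10)*sqrt(51))*i. At the order-1 pole a set g(θ) = (θ - a)*f(θ) = [-1/(4*(θ - 5/9))] / (θ - a').
Simple pole: residue = g(a) at a = (3/10) + ((1/10)*sqrt(51))*i, which is (405/1864) - ((345/31688)*sqrt(51))*i.
At the order-1 pole 5/9 set g(θ) = (θ - (5/9))*f(θ) = -1/(4*(θ**2 - 3*θ/5 + 3/5)).
Simple pole: residue = g(a) at a = 5/9, which is -405/932.
List the singular points by increasing real part (a conjugate pair: the negative imaginary part first).

Radius of convergence at 0: 5/9.
At (3/10) - ((1/10)*sqrt(51))*i: a pole of order 1; residue (405/1864) + ((345/31688)*sqrt(51))*i.
At (3/10) + ((1/10)*sqrt(51))*i: a pole of order 1; residue (405/1864) - ((345/31688)*sqrt(51))*i.
At 5/9: a pole of order 1; residue -405/932.


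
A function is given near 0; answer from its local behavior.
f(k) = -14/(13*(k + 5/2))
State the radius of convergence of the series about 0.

Denominator factor (k + 5/2): pole of order 1 at -5/2, modulus 5/2.
The radius of convergence is the smallest modulus among the singular points: 5/2.

The radius of convergence is 5/2.


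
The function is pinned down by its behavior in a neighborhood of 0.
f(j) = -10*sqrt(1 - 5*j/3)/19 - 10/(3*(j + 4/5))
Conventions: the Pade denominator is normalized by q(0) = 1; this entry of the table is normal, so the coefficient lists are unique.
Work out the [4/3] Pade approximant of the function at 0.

The Pade approximant has numerator coefficients [-535/114, 329121925/39116136, -5869560625/2816361792, -9431186875/8449085376, 2570665625/16898170752]; denominator coefficients [1, -101155/171562, -39866375/24704928, 254259625/296459136].

Taylor coefficients needed (expand at 0): a_0 = -535/114, a_1 = 2575/456, a_2 = -34625/5472, a_3 = 544375/65664, a_4 = -7890625/787968, a_5 = 121984375/9455616, a_6 = -592421875/37822464, a_7 = 9155078125/453869568.
Write the denominator as Q(j) = 1 + q1*j + q2*j^2 + q3*j^3. Requiring Q*f - P = O(j^8) with deg P <= 4 kills the coefficients of j^5..j^7 in Q*f:
  j^5: a_5 + q1*a_4 + q2*a_3 + q3*a_2 = 0, i.e. 121984375/9455616 + (-7890625/787968)*q1 + (544375/65664)*q2 + (-34625/5472)*q3 = 0.
  j^6: a_6 + q1*a_5 + q2*a_4 + q3*a_3 = 0, i.e. -592421875/37822464 + (121984375/9455616)*q1 + (-7890625/787968)*q2 + (544375/65664)*q3 = 0.
  j^7: a_7 + q1*a_6 + q2*a_5 + q3*a_4 = 0, i.e. 9155078125/453869568 + (-592421875/37822464)*q1 + (121984375/9455616)*q2 + (-7890625/787968)*q3 = 0.
Solving this linear system: q1 = -101155/171562, q2 = -39866375/24704928, q3 = 254259625/296459136.
The numerator is Q*f truncated at degree 4: P0 = a_0 = -535/114; P1 = a_1 + q1*a_0 = 329121925/39116136; P2 = a_2 + q1*a_1 + q2*a_0 = -5869560625/2816361792; P3 = a_3 + q1*a_2 + q2*a_1 + q3*a_0 = -9431186875/8449085376; P4 = a_4 + q1*a_3 + q2*a_2 + q3*a_1 = 2570665625/16898170752.


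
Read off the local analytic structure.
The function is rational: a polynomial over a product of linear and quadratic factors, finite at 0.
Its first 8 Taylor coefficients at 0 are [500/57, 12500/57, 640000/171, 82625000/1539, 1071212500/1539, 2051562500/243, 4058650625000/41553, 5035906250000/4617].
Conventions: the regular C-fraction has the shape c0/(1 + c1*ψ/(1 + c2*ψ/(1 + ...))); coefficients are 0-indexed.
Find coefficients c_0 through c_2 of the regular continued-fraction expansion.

The regular C-fraction coefficients are [500/57, -25, 119/15].

Taylor coefficients (read off): a_0 = 500/57, a_1 = 12500/57, a_2 = 640000/171.
c0 = a_0 = 500/57. Peel one level at a time: if S = 1 + c*ψ/S' with S'(0) = 1, then c is the ψ-coefficient of S and S' = c*ψ/(S - 1).
S_1 = c0/f = 1 + (-25)*ψ + (595/3)*ψ^2 + ...; c1 = -25.
S_2 = c1*ψ/(S_1 - 1) = 1 + (119/15)*ψ + ...; c2 = 119/15.


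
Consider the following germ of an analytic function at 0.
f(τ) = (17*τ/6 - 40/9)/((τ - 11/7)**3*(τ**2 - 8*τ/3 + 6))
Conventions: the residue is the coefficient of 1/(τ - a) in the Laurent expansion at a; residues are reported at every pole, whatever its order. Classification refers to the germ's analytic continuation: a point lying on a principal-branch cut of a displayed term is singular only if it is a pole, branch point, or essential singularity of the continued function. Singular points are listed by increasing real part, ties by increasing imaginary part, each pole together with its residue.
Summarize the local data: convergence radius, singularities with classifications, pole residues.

Radius of convergence at 0: 11/7.
At (4/3) - ((1/3)*sqrt(38))*i: a pole of order 1; residue (110643911/2986298268) - ((1443082291/56739667092)*sqrt(38))*i.
At (4/3) + ((1/3)*sqrt(38))*i: a pole of order 1; residue (110643911/2986298268) + ((1443082291/56739667092)*sqrt(38))*i.
At 11/7: a pole of order 3; residue -110643911/1493149134.

Denominator factor (τ**2 - 8*τ/3 + 6): discriminant -152/9, complex-conjugate roots (4/3) + ((1/3)*sqrt(38))*i and (4/3) - ((1/3)*sqrt(38))*i; poles of order 1, moduli sqrt(6) and sqrt(6).
Denominator factor (τ - 11/7)^3: pole of order 3 at 11/7, modulus 11/7.
The radius of convergence is the smallest modulus among the singular points: 11/7.
The factor τ**2 - 8*τ/3 + 6 splits as (τ - a)(τ - a') with a = (4/3) - ((1/3)*sqrt(38))*i, a' = (4/3) + ((1/3)*sqrt(38))*i. At the order-1 pole a set g(τ) = (τ - a)*f(τ) = [(17*τ/6 - 40/9)/(τ - 11/7)**3] / (τ - a').
Simple pole: residue = g(a) at a = (4/3) - ((1/3)*sqrt(38))*i, which is (110643911/2986298268) - ((1443082291/56739667092)*sqrt(38))*i.
The factor τ**2 - 8*τ/3 + 6 splits as (τ - a)(τ - a') with a = (4/3) + ((1/3)*sqrt(38))*i, a' = (4/3) - ((1/3)*sqrt(38))*i. At the order-1 pole a set g(τ) = (τ - a)*f(τ) = [(17*τ/6 - 40/9)/(τ - 11/7)**3] / (τ - a').
Simple pole: residue = g(a) at a = (4/3) + ((1/3)*sqrt(38))*i, which is (110643911/2986298268) + ((1443082291/56739667092)*sqrt(38))*i.
At the order-3 pole 11/7 set g(τ) = (τ - (11/7))^3*f(τ) = (17*τ/6 - 40/9)/(τ**2 - 8*τ/3 + 6).
Order-3 pole: residue = g''(a)/2; g''(11/7) = -110643911/746574567, so the residue is -110643911/1493149134.
List the singular points by increasing real part (a conjugate pair: the negative imaginary part first).
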